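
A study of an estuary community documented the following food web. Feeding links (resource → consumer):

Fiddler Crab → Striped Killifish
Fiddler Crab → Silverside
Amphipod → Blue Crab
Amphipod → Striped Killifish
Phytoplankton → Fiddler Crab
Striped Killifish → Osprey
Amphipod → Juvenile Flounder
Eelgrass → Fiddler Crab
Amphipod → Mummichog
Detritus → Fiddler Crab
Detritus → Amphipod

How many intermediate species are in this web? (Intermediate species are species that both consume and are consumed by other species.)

3

Intermediate species (has both prey and predators): Amphipod, Fiddler Crab, Striped Killifish.
Count: 3.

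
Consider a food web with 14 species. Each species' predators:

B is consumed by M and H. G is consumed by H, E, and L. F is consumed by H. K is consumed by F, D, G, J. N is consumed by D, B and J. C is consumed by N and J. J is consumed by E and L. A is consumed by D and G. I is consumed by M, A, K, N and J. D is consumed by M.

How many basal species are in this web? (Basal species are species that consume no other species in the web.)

Basal species (no prey listed): I, C.
Count: 2.

2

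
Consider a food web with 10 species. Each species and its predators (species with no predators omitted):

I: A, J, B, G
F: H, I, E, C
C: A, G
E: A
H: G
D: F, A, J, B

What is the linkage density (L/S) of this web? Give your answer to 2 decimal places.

There are L = 16 links among S = 10 species.
L/S = 16/10 = 1.6000 ≈ 1.60.

L/S = 1.60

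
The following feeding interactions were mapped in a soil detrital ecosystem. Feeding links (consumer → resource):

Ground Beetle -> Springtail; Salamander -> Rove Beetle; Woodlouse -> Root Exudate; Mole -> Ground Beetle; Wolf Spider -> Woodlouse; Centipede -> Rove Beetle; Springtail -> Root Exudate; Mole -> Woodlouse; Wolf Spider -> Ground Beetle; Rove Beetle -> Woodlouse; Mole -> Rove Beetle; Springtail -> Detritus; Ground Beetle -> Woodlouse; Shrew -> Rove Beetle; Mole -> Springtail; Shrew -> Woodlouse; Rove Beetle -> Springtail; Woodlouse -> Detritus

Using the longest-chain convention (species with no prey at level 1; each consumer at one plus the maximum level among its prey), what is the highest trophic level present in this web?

4

Basal resources (level 1): Detritus, Root Exudate.
Detritus → Springtail → Rove Beetle → Shrew gives Shrew level 4.
No species has a prey at level 4, so no species reaches level 5.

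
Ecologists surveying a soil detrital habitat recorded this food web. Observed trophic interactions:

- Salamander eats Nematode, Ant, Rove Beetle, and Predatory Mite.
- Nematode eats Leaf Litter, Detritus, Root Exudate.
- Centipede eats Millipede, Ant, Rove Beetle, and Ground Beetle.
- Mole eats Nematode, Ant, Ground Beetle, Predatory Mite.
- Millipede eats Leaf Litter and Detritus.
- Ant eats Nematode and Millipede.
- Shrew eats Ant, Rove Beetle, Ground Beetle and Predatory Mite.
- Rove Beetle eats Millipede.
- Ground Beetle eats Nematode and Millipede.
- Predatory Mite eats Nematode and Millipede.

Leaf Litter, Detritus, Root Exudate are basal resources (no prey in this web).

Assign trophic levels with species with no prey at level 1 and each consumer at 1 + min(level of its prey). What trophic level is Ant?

Leaf Litter has no prey (basal) → level 1.
Millipede eats Leaf Litter → level 2.
Ant eats Millipede → level 3.
No prey of Ant is below level 2, so 3 is the minimum.

Trophic level 3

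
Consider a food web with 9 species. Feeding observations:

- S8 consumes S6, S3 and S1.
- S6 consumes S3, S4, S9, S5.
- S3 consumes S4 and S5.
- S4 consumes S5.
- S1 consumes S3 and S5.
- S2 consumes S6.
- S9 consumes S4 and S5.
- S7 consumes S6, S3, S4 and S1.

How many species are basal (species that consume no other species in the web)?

1

Basal species (no prey listed): S5.
Count: 1.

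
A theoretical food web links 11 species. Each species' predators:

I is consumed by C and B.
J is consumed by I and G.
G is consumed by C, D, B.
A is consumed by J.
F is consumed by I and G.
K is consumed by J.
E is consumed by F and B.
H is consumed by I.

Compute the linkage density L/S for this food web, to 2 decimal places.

There are L = 14 links among S = 11 species.
L/S = 14/11 = 1.2727 ≈ 1.27.

L/S = 1.27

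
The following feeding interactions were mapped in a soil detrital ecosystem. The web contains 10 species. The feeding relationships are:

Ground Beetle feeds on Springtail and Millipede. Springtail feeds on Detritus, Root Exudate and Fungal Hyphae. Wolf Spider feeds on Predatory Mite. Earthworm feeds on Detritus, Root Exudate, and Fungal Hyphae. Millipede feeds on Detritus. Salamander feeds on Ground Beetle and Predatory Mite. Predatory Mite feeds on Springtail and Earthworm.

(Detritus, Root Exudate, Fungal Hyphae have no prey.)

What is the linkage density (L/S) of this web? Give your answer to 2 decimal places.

L/S = 1.40

There are L = 14 links among S = 10 species.
L/S = 14/10 = 1.4000 ≈ 1.40.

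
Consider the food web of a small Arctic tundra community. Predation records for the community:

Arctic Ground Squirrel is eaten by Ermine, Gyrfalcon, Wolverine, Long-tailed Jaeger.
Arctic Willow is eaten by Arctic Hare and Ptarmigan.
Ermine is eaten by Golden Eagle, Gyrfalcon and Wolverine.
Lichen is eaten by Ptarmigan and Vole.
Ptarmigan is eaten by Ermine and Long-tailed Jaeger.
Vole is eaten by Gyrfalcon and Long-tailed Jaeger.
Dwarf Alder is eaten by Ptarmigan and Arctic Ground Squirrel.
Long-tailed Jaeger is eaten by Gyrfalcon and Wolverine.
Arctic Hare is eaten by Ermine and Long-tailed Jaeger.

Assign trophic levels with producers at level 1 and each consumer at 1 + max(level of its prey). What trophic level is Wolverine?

Trophic level 4

Dwarf Alder is a producer → level 1.
Arctic Ground Squirrel eats Dwarf Alder → level 2.
Ermine eats Arctic Ground Squirrel (level 2); other prey at levels: Arctic Hare 2, Ptarmigan 2 → level 3.
Wolverine eats Ermine (level 3); other prey at levels: Arctic Ground Squirrel 2, Long-tailed Jaeger 3 → level 4.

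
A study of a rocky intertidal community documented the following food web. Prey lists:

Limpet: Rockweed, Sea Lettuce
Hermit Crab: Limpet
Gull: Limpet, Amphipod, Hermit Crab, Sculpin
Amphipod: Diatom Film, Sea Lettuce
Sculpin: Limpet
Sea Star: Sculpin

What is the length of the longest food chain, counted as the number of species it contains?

One longest chain: Rockweed → Limpet → Sculpin → Sea Star.
It has 4 species and 3 links.

4 species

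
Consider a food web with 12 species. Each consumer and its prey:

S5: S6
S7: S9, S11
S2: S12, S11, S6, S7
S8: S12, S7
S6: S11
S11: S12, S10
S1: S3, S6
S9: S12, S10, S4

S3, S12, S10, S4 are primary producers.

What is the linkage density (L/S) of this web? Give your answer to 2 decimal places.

There are L = 17 links among S = 12 species.
L/S = 17/12 = 1.4167 ≈ 1.42.

L/S = 1.42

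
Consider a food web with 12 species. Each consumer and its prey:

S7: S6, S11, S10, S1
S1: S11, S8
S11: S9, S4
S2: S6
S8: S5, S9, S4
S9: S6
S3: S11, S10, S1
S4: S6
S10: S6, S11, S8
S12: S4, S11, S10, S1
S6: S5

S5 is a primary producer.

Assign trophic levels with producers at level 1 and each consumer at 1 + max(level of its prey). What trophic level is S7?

S5 is a producer → level 1.
S6 eats S5 → level 2.
S9 eats S6 → level 3.
S11 eats S9 (level 3); other prey at levels: S4 3 → level 4.
S1 eats S11 (level 4); other prey at levels: S8 4 → level 5.
S7 eats S1 (level 5); other prey at levels: S6 2, S11 4, S10 5 → level 6.

Trophic level 6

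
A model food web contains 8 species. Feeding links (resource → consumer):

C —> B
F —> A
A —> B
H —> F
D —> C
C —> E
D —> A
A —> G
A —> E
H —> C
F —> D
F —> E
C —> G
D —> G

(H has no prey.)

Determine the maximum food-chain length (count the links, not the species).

One longest chain: H → F → D → C → B.
It has 5 species and 4 links.

4 links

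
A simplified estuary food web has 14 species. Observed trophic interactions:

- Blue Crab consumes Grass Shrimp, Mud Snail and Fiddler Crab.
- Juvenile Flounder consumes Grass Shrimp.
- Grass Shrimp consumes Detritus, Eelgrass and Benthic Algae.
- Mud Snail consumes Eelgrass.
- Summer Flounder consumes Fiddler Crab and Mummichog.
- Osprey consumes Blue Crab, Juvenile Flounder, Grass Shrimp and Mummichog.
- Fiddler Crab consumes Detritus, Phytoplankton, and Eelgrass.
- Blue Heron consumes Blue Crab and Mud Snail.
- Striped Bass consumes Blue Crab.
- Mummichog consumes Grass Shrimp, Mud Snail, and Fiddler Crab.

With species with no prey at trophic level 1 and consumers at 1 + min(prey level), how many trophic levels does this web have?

Basal resources (level 1): Benthic Algae, Detritus, Eelgrass, Phytoplankton.
Following each consumer down to its lowest-level prey: Eelgrass → Mud Snail → Blue Crab → Striped Bass (levels 1 through 4).
All prey of Striped Bass (Blue Crab 3) are at level 3 or above, so Striped Bass is at level 1 + 3 = 4.
Every consumer has at least one prey at level 3 or below, so none exceeds level 4.

4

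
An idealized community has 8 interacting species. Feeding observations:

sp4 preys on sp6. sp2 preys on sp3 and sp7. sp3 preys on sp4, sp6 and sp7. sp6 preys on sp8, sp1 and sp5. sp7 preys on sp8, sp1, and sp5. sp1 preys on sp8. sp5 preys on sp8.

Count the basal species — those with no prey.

1

Basal species (no prey listed): sp8.
Count: 1.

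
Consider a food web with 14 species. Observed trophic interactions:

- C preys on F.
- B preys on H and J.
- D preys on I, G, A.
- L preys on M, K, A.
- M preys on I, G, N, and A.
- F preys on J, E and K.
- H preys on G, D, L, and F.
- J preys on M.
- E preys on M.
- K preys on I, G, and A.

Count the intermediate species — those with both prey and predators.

8

Intermediate species (has both prey and predators): D, K, M, J, L, E, F, H.
Count: 8.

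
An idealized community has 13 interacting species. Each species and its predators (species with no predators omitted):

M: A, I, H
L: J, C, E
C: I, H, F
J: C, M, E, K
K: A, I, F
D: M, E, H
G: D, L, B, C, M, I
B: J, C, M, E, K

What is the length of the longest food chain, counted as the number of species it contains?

One longest chain: G → L → J → K → A.
It has 5 species and 4 links.

5 species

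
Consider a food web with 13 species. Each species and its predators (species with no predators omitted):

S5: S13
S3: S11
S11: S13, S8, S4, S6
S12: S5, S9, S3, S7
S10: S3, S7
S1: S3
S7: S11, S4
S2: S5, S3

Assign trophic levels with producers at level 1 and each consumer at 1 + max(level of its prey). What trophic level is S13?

S2 is a producer → level 1.
S3 eats S2 (level 1); other prey at levels: S1 1, S10 1, S12 1 → level 2.
S11 eats S3 (level 2); other prey at levels: S7 2 → level 3.
S13 eats S11 (level 3); other prey at levels: S5 2 → level 4.

Trophic level 4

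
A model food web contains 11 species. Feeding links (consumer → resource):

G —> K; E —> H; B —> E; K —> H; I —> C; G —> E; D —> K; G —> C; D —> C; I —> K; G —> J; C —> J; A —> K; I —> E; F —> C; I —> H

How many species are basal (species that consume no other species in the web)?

Basal species (no prey listed): H, J.
Count: 2.

2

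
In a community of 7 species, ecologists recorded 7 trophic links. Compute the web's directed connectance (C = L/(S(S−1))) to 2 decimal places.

C = 0.17

The web has S = 7 species and L = 7 feeding links.
C = L / (S(S−1)) = 7 / 42 = 0.1667 ≈ 0.17.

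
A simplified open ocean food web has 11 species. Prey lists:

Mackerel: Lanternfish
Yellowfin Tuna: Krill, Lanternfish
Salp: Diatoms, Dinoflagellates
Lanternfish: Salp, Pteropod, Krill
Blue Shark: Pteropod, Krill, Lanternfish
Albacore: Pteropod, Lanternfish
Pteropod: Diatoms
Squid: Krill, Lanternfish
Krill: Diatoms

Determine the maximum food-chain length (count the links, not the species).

3 links

One longest chain: Diatoms → Salp → Lanternfish → Mackerel.
It has 4 species and 3 links.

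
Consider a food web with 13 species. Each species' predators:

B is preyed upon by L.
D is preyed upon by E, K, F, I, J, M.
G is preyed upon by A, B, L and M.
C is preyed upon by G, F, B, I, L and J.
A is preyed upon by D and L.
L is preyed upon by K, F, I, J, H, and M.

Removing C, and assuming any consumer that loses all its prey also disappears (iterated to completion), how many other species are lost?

12

Remove C.
Round 1: G (all prey gone) → extinct.
Round 2: B (all prey gone), A (all prey gone) → extinct.
Round 3: D (all prey gone), L (all prey gone) → extinct.
Round 4: M (all prey gone), E (all prey gone), J (all prey gone), K (all prey gone), I (all prey gone), F (all prey gone), H (all prey gone) → extinct.
No further losses. Total secondary extinctions: 12.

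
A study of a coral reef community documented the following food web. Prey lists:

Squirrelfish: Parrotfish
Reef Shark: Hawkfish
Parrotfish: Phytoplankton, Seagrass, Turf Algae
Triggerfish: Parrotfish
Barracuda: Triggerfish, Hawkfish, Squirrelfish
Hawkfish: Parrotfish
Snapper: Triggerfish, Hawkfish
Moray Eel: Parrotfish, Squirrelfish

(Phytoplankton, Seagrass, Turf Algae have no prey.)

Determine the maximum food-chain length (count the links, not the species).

3 links

One longest chain: Phytoplankton → Parrotfish → Hawkfish → Reef Shark.
It has 4 species and 3 links.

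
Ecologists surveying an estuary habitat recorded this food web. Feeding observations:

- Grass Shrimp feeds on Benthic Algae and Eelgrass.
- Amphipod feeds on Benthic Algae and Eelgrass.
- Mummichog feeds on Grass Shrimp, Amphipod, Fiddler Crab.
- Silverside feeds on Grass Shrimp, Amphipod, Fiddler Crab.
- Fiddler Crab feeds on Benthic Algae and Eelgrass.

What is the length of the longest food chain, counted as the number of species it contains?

One longest chain: Eelgrass → Amphipod → Mummichog.
It has 3 species and 2 links.

3 species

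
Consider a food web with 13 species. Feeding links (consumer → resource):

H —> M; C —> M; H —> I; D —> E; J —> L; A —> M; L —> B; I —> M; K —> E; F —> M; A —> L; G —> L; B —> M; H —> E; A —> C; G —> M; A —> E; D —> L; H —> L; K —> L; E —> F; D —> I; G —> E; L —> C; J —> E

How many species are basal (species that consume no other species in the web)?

1

Basal species (no prey listed): M.
Count: 1.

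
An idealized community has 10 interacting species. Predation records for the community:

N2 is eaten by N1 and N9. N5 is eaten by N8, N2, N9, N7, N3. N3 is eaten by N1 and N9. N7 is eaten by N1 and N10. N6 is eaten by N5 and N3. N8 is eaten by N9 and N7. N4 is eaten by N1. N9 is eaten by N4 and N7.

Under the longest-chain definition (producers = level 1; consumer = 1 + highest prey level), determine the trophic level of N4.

N6 is a producer → level 1.
N5 eats N6 → level 2.
N8 eats N5 → level 3.
N9 eats N8 (level 3); other prey at levels: N5 2, N3 3, N2 3 → level 4.
N4 eats N9 → level 5.

Trophic level 5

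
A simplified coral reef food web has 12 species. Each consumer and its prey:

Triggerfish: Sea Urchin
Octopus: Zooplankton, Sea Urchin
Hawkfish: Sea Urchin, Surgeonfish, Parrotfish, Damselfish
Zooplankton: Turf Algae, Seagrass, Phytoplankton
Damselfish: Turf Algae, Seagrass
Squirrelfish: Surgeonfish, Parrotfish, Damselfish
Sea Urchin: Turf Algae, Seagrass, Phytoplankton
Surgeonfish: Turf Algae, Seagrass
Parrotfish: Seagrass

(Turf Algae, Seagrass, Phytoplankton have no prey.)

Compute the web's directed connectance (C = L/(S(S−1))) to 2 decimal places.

The web has S = 12 species and L = 21 feeding links.
C = L / (S(S−1)) = 21 / 132 = 0.1591 ≈ 0.16.

C = 0.16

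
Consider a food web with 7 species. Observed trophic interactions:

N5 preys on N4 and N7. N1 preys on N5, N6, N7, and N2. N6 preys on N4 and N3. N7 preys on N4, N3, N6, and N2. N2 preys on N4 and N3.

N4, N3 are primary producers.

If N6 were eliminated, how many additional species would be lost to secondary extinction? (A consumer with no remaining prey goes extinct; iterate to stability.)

0

Remove N6.
Every predator of it retains at least one other prey: N7 still has N4, N3, N2; N1 still has N2, N7, N5.
No consumer loses all prey, so no secondary extinctions occur.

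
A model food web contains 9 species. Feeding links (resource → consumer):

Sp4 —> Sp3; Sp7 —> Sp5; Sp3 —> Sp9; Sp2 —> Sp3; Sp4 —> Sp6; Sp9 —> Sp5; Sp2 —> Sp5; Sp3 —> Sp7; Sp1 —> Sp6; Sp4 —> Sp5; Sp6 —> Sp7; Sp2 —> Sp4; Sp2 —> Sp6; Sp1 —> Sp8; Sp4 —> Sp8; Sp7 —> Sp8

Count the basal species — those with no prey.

2

Basal species (no prey listed): Sp2, Sp1.
Count: 2.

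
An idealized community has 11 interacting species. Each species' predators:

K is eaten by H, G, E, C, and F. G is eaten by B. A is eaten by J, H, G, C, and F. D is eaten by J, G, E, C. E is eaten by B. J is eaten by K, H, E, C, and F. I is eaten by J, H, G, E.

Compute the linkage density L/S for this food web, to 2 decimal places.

There are L = 25 links among S = 11 species.
L/S = 25/11 = 2.2727 ≈ 2.27.

L/S = 2.27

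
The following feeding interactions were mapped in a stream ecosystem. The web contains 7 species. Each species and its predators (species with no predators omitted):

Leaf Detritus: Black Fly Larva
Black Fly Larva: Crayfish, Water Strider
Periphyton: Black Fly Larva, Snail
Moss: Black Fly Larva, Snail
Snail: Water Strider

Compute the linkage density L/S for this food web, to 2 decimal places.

There are L = 8 links among S = 7 species.
L/S = 8/7 = 1.1429 ≈ 1.14.

L/S = 1.14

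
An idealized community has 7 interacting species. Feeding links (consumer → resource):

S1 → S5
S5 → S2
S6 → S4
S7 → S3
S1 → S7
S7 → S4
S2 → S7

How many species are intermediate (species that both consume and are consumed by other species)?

3

Intermediate species (has both prey and predators): S7, S2, S5.
Count: 3.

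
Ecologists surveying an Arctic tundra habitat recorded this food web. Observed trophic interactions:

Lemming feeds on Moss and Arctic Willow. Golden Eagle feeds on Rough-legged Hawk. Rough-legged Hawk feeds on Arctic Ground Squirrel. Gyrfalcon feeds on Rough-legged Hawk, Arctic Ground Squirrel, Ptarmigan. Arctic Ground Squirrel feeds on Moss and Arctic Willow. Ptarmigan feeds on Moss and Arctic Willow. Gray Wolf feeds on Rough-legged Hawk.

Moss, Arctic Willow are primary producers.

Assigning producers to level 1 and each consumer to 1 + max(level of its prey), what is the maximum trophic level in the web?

Producers (level 1): Moss, Arctic Willow.
Moss → Arctic Ground Squirrel → Rough-legged Hawk → Gray Wolf gives Gray Wolf level 4.
No species has a prey at level 4, so no species reaches level 5.

4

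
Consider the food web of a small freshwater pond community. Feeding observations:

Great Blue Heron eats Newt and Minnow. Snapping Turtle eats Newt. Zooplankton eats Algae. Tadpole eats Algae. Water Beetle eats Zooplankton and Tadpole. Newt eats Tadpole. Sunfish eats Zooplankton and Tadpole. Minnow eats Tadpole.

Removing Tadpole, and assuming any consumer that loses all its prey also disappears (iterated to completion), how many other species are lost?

Remove Tadpole.
Round 1: Newt (all prey gone), Minnow (all prey gone) → extinct.
Round 2: Snapping Turtle (all prey gone), Great Blue Heron (all prey gone) → extinct.
No further losses. Total secondary extinctions: 4.

4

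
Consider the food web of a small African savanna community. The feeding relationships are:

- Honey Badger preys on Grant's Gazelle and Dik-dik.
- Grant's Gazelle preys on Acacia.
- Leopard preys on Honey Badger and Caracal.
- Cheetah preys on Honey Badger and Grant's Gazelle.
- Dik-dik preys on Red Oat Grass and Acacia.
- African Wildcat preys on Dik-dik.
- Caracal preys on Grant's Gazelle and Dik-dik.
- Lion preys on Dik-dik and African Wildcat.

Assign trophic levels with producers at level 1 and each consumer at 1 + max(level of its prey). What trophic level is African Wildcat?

Trophic level 3

Red Oat Grass is a producer → level 1.
Dik-dik eats Red Oat Grass (level 1); other prey at levels: Acacia 1 → level 2.
African Wildcat eats Dik-dik → level 3.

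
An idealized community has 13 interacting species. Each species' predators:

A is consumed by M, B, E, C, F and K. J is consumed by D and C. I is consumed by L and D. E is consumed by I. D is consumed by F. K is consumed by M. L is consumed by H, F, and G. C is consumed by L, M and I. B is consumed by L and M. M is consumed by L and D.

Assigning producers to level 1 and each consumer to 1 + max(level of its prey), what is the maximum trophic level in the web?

5

Producers (level 1): A, J.
A → E → I → L → G gives G level 5.
No species has a prey at level 5, so no species reaches level 6.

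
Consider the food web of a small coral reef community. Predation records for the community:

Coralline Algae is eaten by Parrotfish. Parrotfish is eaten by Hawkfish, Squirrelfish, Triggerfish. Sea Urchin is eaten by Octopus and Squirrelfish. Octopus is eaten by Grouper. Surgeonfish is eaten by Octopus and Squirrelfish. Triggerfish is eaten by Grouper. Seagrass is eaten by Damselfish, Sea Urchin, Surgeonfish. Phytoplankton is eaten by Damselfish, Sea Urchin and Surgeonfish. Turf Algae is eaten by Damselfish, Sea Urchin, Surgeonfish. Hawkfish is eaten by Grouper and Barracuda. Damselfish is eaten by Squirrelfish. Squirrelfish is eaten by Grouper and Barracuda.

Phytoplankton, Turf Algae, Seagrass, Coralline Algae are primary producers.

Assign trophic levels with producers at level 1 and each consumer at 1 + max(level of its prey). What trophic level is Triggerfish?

Trophic level 3

Coralline Algae is a producer → level 1.
Parrotfish eats Coralline Algae → level 2.
Triggerfish eats Parrotfish → level 3.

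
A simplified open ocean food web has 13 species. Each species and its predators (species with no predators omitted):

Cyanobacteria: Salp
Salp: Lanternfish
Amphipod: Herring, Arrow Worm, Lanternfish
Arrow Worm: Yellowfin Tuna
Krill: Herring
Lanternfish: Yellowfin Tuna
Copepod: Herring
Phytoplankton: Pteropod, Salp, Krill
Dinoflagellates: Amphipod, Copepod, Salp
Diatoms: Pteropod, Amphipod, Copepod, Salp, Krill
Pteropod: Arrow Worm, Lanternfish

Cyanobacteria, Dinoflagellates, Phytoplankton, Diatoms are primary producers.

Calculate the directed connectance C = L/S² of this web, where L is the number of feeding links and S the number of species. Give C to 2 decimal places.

The web has S = 13 species and L = 22 feeding links.
C = L / S² = 22 / 169 = 0.1302 ≈ 0.13.

C = 0.13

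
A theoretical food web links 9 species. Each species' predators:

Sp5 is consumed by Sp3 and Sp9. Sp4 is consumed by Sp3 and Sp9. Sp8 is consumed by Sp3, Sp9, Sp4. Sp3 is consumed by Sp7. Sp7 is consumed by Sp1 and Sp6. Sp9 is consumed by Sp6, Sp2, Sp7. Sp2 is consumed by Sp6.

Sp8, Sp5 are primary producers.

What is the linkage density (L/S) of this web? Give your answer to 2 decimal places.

There are L = 14 links among S = 9 species.
L/S = 14/9 = 1.5556 ≈ 1.56.

L/S = 1.56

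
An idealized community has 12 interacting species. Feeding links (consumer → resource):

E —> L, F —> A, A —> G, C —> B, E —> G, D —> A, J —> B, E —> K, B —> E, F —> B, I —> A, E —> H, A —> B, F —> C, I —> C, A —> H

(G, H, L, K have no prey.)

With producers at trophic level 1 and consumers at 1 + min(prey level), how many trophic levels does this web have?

Producers (level 1): G, H, L, K.
Following each consumer down to its lowest-level prey: G → E → B → C (levels 1 through 4).
All prey of C (B 3) are at level 3 or above, so C is at level 1 + 3 = 4.
Every consumer has at least one prey at level 3 or below, so none exceeds level 4.

4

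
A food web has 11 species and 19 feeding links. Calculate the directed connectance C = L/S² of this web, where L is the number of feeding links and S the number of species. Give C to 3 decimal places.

The web has S = 11 species and L = 19 feeding links.
C = L / S² = 19 / 121 = 0.1570 ≈ 0.157.

C = 0.157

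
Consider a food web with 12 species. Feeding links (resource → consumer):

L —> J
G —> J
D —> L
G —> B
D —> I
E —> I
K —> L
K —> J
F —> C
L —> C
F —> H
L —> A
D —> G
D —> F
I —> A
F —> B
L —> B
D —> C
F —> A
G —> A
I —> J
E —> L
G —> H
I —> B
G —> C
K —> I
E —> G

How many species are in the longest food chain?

3 species

One longest chain: D → G → C.
It has 3 species and 2 links.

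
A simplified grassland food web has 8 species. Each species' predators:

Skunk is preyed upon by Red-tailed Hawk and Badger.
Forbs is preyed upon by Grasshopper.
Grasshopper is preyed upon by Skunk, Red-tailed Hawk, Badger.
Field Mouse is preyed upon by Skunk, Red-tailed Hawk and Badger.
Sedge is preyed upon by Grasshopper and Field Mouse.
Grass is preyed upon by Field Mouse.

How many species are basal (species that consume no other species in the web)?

3

Basal species (no prey listed): Forbs, Grass, Sedge.
Count: 3.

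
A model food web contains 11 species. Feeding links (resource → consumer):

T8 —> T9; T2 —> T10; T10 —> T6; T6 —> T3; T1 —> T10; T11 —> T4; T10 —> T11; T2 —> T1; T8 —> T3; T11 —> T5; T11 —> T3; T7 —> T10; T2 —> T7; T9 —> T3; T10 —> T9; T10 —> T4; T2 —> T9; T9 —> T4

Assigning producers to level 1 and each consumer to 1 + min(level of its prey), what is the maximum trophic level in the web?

Producers (level 1): T8, T2.
Following each consumer down to its lowest-level prey: T2 → T10 → T11 → T5 (levels 1 through 4).
All prey of T5 (T11 3) are at level 3 or above, so T5 is at level 1 + 3 = 4.
Every consumer has at least one prey at level 3 or below, so none exceeds level 4.

4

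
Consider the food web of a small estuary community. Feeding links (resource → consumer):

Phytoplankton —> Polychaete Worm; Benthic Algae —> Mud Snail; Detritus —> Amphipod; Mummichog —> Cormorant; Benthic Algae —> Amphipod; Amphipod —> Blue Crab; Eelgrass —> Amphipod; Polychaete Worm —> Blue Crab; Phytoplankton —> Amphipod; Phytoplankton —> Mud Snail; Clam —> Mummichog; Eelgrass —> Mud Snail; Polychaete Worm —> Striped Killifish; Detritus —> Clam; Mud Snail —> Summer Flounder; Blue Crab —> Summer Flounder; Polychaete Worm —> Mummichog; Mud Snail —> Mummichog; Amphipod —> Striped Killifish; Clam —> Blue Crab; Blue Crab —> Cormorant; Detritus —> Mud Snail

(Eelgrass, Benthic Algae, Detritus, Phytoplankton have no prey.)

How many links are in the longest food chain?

One longest chain: Detritus → Clam → Blue Crab → Cormorant.
It has 4 species and 3 links.

3 links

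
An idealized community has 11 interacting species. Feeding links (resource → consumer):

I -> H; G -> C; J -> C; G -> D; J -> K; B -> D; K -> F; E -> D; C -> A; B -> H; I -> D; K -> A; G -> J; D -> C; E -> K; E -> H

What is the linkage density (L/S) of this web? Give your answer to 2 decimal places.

There are L = 16 links among S = 11 species.
L/S = 16/11 = 1.4545 ≈ 1.45.

L/S = 1.45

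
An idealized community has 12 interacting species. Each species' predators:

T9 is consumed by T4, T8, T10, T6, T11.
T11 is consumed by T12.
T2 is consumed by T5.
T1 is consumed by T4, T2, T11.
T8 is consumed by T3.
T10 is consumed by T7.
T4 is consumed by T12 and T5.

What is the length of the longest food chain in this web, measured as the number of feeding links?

2 links

One longest chain: T9 → T4 → T5.
It has 3 species and 2 links.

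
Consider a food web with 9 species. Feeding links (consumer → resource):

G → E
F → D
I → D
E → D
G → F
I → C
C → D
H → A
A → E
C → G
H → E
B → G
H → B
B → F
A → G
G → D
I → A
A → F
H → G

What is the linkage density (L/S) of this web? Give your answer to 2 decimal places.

L/S = 2.11

There are L = 19 links among S = 9 species.
L/S = 19/9 = 2.1111 ≈ 2.11.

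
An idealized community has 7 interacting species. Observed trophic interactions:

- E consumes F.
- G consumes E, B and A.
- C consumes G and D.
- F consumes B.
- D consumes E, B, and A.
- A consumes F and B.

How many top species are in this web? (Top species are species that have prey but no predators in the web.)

Top species (has prey, but nothing eats it): C.
Count: 1.

1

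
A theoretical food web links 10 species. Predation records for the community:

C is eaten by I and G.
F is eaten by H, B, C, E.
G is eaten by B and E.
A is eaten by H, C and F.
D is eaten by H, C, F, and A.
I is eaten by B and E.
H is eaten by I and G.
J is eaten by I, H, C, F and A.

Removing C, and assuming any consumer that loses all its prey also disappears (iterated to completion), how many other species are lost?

0

Remove C.
Every predator of it retains at least one other prey: I still has J, H; G still has H.
No consumer loses all prey, so no secondary extinctions occur.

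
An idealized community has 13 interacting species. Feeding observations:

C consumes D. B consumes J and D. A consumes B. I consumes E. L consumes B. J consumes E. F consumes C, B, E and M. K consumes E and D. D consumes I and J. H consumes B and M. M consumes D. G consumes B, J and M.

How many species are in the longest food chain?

5 species

One longest chain: E → I → D → B → A.
It has 5 species and 4 links.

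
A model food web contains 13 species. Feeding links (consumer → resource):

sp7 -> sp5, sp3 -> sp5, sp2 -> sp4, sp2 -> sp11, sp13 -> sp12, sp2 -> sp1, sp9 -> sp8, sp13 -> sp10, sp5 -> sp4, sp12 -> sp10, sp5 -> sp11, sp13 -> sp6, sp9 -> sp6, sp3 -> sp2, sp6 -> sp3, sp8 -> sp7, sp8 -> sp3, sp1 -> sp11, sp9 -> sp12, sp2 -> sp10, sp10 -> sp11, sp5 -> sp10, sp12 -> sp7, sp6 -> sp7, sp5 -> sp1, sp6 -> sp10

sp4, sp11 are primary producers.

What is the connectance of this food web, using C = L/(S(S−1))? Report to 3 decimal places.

The web has S = 13 species and L = 26 feeding links.
C = L / (S(S−1)) = 26 / 156 = 0.1667 ≈ 0.167.

C = 0.167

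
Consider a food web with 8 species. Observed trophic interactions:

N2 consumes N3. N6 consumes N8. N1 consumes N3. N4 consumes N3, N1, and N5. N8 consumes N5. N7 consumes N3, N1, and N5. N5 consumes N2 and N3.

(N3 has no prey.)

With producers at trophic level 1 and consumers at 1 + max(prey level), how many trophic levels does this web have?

5

Producers (level 1): N3.
N3 → N2 → N5 → N8 → N6 gives N6 level 5.
No species has a prey at level 5, so no species reaches level 6.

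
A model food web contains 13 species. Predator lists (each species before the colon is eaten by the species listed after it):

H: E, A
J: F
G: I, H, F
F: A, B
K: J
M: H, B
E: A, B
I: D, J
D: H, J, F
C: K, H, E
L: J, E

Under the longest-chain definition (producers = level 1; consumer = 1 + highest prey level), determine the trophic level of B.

Trophic level 6

G is a producer → level 1.
I eats G → level 2.
D eats I → level 3.
J eats D (level 3); other prey at levels: L 1, I 2, K 2 → level 4.
F eats J (level 4); other prey at levels: G 1, D 3 → level 5.
B eats F (level 5); other prey at levels: M 1, E 5 → level 6.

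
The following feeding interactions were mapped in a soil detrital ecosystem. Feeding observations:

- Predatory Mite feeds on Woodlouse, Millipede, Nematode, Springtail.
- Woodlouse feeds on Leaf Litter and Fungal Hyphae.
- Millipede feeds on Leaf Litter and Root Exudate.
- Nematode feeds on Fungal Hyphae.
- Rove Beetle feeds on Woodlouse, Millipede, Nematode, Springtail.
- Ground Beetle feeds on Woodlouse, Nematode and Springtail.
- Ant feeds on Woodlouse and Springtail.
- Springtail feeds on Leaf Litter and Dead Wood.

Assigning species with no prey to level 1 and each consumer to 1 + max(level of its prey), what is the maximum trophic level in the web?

Basal resources (level 1): Root Exudate, Fungal Hyphae, Leaf Litter, Dead Wood.
Leaf Litter → Springtail → Ant gives Ant level 3.
No species has a prey at level 3, so no species reaches level 4.

3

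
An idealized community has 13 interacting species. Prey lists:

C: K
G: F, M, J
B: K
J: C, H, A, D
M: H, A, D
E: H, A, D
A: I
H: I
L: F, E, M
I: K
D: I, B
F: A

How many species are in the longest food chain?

One longest chain: K → I → H → E → L.
It has 5 species and 4 links.

5 species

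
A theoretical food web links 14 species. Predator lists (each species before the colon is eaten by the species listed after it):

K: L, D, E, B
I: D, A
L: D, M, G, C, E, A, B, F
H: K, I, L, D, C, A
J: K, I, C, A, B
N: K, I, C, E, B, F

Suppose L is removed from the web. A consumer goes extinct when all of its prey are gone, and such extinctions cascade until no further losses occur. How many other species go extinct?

Remove L.
Round 1: M (all prey gone), G (all prey gone) → extinct.
No further losses. Total secondary extinctions: 2.

2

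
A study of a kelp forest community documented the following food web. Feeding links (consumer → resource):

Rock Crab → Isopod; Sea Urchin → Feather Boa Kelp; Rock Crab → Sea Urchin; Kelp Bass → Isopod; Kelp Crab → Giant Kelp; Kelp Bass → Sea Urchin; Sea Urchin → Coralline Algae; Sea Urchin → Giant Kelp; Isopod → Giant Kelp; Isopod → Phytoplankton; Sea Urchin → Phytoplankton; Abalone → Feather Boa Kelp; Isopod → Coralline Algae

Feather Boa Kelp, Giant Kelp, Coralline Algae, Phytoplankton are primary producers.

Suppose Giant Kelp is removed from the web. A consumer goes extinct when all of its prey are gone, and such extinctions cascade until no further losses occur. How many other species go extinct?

1

Remove Giant Kelp.
Round 1: Kelp Crab (all prey gone) → extinct.
No further losses. Total secondary extinctions: 1.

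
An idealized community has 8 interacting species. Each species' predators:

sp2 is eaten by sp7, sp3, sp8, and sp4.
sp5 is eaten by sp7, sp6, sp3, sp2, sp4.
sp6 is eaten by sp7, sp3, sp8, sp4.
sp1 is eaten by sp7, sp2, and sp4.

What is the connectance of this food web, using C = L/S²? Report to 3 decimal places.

C = 0.250

The web has S = 8 species and L = 16 feeding links.
C = L / S² = 16 / 64 = 0.2500 ≈ 0.250.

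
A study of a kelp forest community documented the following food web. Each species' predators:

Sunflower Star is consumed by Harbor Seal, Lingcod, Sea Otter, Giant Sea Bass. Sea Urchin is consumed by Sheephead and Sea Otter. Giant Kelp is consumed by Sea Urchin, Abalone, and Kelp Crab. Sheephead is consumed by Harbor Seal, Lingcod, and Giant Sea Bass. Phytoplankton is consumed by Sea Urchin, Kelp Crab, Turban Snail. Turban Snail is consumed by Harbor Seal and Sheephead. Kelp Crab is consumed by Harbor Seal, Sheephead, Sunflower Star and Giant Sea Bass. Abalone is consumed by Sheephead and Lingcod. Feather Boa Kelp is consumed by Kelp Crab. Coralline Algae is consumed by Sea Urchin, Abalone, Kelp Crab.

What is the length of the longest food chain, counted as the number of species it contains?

4 species

One longest chain: Phytoplankton → Kelp Crab → Sunflower Star → Sea Otter.
It has 4 species and 3 links.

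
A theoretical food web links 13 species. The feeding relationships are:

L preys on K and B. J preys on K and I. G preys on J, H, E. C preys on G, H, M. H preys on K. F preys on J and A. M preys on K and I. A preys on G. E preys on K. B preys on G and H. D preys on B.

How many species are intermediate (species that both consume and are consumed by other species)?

7

Intermediate species (has both prey and predators): H, M, J, E, G, A, B.
Count: 7.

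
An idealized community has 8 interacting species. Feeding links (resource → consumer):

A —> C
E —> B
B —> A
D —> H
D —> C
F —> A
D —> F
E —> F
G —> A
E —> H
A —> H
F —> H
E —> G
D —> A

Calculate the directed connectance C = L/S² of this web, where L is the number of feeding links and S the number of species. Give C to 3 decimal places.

C = 0.219

The web has S = 8 species and L = 14 feeding links.
C = L / S² = 14 / 64 = 0.2188 ≈ 0.219.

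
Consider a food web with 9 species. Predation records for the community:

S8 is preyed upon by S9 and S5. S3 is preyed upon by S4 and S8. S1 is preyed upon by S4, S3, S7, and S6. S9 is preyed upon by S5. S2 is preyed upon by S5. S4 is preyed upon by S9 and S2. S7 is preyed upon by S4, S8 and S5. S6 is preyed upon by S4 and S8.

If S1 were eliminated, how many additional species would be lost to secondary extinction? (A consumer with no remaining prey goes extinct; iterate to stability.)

Remove S1.
Round 1: S7 (all prey gone), S6 (all prey gone), S3 (all prey gone) → extinct.
Round 2: S4 (all prey gone), S8 (all prey gone) → extinct.
Round 3: S2 (all prey gone), S9 (all prey gone) → extinct.
Round 4: S5 (all prey gone) → extinct.
No further losses. Total secondary extinctions: 8.

8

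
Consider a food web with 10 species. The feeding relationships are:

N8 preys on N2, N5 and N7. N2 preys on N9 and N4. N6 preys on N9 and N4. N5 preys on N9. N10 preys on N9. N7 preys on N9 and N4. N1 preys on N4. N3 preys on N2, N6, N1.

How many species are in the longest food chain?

3 species

One longest chain: N9 → N6 → N3.
It has 3 species and 2 links.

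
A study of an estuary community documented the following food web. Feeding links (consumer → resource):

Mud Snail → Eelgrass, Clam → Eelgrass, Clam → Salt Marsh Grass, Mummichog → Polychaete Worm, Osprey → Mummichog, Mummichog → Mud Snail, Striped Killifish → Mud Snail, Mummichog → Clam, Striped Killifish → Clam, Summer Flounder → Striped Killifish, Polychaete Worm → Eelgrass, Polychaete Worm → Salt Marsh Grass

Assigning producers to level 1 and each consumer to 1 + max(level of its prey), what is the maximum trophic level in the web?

4

Producers (level 1): Salt Marsh Grass, Eelgrass.
Salt Marsh Grass → Clam → Mummichog → Osprey gives Osprey level 4.
No species has a prey at level 4, so no species reaches level 5.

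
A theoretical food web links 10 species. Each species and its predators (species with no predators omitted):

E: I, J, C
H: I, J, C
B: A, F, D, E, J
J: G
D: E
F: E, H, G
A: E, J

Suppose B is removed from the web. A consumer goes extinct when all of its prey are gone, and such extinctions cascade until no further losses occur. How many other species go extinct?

Remove B.
Round 1: A (all prey gone), F (all prey gone), D (all prey gone) → extinct.
Round 2: E (all prey gone), H (all prey gone) → extinct.
Round 3: I (all prey gone), J (all prey gone), C (all prey gone) → extinct.
Round 4: G (all prey gone) → extinct.
No further losses. Total secondary extinctions: 9.

9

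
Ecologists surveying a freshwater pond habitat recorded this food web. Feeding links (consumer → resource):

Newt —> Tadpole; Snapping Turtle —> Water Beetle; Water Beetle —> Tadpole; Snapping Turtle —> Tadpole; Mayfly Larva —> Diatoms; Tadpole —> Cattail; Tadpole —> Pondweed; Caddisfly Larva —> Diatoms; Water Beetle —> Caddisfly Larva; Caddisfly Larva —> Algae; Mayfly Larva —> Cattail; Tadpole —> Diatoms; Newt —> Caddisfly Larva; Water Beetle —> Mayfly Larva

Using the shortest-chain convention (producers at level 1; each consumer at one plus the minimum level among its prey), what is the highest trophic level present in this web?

Producers (level 1): Algae, Pondweed, Cattail, Diatoms.
Following each consumer down to its lowest-level prey: Pondweed → Tadpole → Water Beetle (levels 1 through 3).
All prey of Water Beetle (Tadpole 2, Mayfly Larva 2, Caddisfly Larva 2) are at level 2 or above, so Water Beetle is at level 1 + 2 = 3.
Every consumer has at least one prey at level 2 or below, so none exceeds level 3.

3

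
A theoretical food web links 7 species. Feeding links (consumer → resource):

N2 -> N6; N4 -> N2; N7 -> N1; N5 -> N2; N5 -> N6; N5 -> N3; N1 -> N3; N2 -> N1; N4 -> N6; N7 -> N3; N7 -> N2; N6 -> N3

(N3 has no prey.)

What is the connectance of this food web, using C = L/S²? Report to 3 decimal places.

C = 0.245

The web has S = 7 species and L = 12 feeding links.
C = L / S² = 12 / 49 = 0.2449 ≈ 0.245.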